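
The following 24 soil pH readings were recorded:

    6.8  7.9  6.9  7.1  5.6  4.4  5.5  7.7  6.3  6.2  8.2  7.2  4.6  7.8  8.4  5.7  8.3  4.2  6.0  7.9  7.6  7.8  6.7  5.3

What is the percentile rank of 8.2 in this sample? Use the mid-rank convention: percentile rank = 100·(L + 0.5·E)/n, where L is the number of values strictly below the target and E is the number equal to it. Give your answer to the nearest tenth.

89.6

Sorted: 4.2, 4.4, 4.6, 5.3, 5.5, 5.6, 5.7, 6.0, 6.2, 6.3, 6.7, 6.8, 6.9, 7.1, 7.2, 7.6, 7.7, 7.8, 7.8, 7.9, 7.9, 8.2, 8.3, 8.4.
Count below 8.2: L = 21; count equal: E = 1; n = 24.
Percentile rank = 100·(21 + 0.5·1)/24 = 100·21.5/24 = 89.58.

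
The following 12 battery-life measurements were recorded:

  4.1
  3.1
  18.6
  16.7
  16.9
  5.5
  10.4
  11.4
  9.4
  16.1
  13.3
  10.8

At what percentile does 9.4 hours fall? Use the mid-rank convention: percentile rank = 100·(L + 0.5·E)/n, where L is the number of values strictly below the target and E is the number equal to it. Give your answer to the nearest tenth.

29.2

Sorted: 3.1, 4.1, 5.5, 9.4, 10.4, 10.8, 11.4, 13.3, 16.1, 16.7, 16.9, 18.6.
Count below 9.4: L = 3; count equal: E = 1; n = 12.
Percentile rank = 100·(3 + 0.5·1)/12 = 100·3.5/12 = 29.17.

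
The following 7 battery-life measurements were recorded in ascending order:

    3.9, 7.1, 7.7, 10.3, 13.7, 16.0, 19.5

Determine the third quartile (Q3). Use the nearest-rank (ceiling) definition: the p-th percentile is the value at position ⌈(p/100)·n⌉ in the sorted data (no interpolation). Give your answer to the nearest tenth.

n = 7.
Position = ⌈75/100 · 7⌉ = ⌈5.25⌉ = 6.
The value at rank 6 is 16.0.

16.0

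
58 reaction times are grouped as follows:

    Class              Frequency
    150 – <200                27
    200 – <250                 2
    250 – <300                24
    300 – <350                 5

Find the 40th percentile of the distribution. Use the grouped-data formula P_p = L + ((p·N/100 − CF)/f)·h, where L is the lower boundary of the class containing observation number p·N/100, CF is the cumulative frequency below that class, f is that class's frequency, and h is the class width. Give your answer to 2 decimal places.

192.96

N = 58; target position k = 40/100 · 58 = 23.2.
Cumulative frequencies: 27, 29, 53, 58.
Observation 23.2 falls in the class 150 – <200.
L = 150, CF = 0, f = 27, h = 50.
P40 = 150 + ((23.2 − 0)/27)·50 = 150 + 42.963 = 192.963.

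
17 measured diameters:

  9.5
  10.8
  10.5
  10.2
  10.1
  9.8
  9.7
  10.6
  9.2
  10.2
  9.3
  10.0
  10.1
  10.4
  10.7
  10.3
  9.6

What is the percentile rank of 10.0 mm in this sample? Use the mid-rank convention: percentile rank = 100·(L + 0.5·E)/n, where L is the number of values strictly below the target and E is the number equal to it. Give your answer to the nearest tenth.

Sorted: 9.2, 9.3, 9.5, 9.6, 9.7, 9.8, 10.0, 10.1, 10.1, 10.2, 10.2, 10.3, 10.4, 10.5, 10.6, 10.7, 10.8.
Count below 10.0: L = 6; count equal: E = 1; n = 17.
Percentile rank = 100·(6 + 0.5·1)/17 = 100·6.5/17 = 38.24.

38.2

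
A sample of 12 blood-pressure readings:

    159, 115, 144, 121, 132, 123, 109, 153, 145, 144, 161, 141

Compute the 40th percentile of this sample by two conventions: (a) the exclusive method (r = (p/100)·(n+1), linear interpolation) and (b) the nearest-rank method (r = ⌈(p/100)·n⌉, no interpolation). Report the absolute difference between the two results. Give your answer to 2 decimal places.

1.80

Sorted: 109, 115, 121, 123, 132, 141, 144, 144, 145, 153, 159, 161.
n = 12.
(a) r = 5.2; between ranks 5 (132) and 6 (141): 133.8.
(b) the nearest-rank method: rank 5 → 132.
|133.8 − 132| = 1.8.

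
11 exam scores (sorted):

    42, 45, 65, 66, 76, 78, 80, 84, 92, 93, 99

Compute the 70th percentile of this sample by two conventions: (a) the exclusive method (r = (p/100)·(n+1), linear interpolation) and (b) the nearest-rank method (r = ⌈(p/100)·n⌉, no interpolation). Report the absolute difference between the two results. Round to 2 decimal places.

n = 11.
(a) r = 8.4; between ranks 8 (84) and 9 (92): 87.2.
(b) the nearest-rank method: rank 8 → 84.
|87.2 − 84| = 3.2.

3.20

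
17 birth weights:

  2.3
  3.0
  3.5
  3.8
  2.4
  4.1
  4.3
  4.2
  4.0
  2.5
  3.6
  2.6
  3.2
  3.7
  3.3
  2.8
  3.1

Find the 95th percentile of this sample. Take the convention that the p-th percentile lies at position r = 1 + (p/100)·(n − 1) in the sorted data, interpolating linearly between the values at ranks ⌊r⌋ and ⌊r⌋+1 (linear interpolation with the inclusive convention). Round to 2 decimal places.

4.22

Sorted: 2.3, 2.4, 2.5, 2.6, 2.8, 3.0, 3.1, 3.2, 3.3, 3.5, 3.6, 3.7, 3.8, 4.0, 4.1, 4.2, 4.3.
n = 17.
r = 1 + (95/100)·(17 − 1) = 1 + 15.2 = 16.2.
Rank 16 is 4.2 and rank 17 is 4.3.
Interpolate: 4.2 + 0.2·(4.3 − 4.2) = 4.2 + 0.2·0.1 = 4.22.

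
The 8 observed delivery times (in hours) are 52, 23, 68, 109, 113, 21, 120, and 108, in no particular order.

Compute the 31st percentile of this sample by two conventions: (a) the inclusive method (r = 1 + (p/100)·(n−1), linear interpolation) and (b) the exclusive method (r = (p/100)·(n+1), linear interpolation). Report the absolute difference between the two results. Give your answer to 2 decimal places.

Sorted: 21, 23, 52, 68, 108, 109, 113, 120.
n = 8.
(a) r = 3.17; between ranks 3 (52) and 4 (68): 54.72.
(b) r = 2.79; between ranks 2 (23) and 3 (52): 45.91.
|54.72 − 45.91| = 8.81.

8.81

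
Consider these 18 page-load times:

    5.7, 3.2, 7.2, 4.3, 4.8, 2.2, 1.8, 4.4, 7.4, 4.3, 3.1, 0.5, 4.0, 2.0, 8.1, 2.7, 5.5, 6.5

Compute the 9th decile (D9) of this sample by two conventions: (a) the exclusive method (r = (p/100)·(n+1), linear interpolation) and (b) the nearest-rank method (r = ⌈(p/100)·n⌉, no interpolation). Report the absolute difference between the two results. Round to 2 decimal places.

Sorted: 0.5, 1.8, 2.0, 2.2, 2.7, 3.1, 3.2, 4.0, 4.3, 4.3, 4.4, 4.8, 5.5, 5.7, 6.5, 7.2, 7.4, 8.1.
n = 18.
(a) r = 17.1; between ranks 17 (7.4) and 18 (8.1): 7.47.
(b) the nearest-rank method: rank 17 → 7.4.
|7.47 − 7.4| = 0.07.

0.07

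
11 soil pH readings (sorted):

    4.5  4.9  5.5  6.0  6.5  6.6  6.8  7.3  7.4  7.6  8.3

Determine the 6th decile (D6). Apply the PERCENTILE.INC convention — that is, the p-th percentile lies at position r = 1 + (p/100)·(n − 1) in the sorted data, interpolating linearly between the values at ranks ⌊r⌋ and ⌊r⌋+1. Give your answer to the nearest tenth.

n = 11.
r = 1 + (60/100)·(11 − 1) = 1 + 6 = 7.
r is an integer, so P60 is the value at rank 7: 6.8.

6.8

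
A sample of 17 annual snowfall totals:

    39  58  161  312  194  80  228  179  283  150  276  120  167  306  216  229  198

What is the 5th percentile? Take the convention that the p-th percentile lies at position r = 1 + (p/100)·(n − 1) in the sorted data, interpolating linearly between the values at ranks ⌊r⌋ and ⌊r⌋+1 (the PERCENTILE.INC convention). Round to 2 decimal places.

Sorted: 39, 58, 80, 120, 150, 161, 167, 179, 194, 198, 216, 228, 229, 276, 283, 306, 312.
n = 17.
r = 1 + (5/100)·(17 − 1) = 1 + 0.8 = 1.8.
Rank 1 is 39 and rank 2 is 58.
Interpolate: 39 + 0.8·(58 − 39) = 39 + 0.8·19 = 54.2.

54.20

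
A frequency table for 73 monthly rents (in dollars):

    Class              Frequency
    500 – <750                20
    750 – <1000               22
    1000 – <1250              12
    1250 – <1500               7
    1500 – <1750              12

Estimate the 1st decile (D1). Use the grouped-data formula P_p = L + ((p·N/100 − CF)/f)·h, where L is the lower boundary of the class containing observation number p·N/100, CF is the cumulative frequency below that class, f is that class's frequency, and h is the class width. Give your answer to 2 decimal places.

N = 73; target position k = 10/100 · 73 = 7.3.
Cumulative frequencies: 20, 42, 54, 61, 73.
Observation 7.3 falls in the class 500 – <750.
L = 500, CF = 0, f = 20, h = 250.
P10 = 500 + ((7.3 − 0)/20)·250 = 500 + 91.25 = 591.25.

591.25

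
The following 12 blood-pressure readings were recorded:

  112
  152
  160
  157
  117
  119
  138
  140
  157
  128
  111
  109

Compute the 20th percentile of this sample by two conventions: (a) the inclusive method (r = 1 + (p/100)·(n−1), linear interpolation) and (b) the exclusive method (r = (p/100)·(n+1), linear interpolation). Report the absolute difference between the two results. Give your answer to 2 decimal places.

Sorted: 109, 111, 112, 117, 119, 128, 138, 140, 152, 157, 157, 160.
n = 12.
(a) r = 3.2; between ranks 3 (112) and 4 (117): 113.
(b) r = 2.6; between ranks 2 (111) and 3 (112): 111.6.
|113 − 111.6| = 1.4.

1.40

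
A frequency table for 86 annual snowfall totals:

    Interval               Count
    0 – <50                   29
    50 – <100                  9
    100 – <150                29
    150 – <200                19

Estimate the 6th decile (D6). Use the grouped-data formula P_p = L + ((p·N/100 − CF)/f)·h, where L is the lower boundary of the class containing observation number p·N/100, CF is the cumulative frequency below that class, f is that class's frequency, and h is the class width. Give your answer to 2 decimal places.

123.45

N = 86; target position k = 60/100 · 86 = 51.6.
Cumulative frequencies: 29, 38, 67, 86.
Observation 51.6 falls in the class 100 – <150.
L = 100, CF = 38, f = 29, h = 50.
P60 = 100 + ((51.6 − 38)/29)·50 = 100 + 23.4483 = 123.448.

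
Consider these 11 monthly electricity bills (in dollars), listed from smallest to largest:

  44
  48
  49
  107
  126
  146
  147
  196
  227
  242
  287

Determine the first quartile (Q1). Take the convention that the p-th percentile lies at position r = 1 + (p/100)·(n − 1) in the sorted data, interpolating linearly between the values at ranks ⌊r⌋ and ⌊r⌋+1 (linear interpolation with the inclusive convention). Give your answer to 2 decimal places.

n = 11.
r = 1 + (25/100)·(11 − 1) = 1 + 2.5 = 3.5.
Rank 3 is 49 and rank 4 is 107.
Interpolate: 49 + 0.5·(107 − 49) = 49 + 0.5·58 = 78.

78.00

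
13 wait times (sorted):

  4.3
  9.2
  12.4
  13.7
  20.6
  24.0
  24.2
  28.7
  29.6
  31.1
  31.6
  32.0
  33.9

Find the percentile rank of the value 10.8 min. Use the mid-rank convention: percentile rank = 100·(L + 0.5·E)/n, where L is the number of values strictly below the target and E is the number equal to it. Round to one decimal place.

Count below 10.8: L = 2; count equal: E = 0; n = 13.
Percentile rank = 100·(2 + 0.5·0)/13 = 100·2/13 = 15.38.

15.4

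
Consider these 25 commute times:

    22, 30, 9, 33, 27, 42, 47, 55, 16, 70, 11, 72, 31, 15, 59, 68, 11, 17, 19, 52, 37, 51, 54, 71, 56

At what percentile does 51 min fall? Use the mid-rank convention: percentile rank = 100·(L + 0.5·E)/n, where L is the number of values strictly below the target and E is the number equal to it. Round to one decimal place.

62.0

Sorted: 9, 11, 11, 15, 16, 17, 19, 22, 27, 30, 31, 33, 37, 42, 47, 51, 52, 54, 55, 56, 59, 68, 70, 71, 72.
Count below 51: L = 15; count equal: E = 1; n = 25.
Percentile rank = 100·(15 + 0.5·1)/25 = 100·15.5/25 = 62.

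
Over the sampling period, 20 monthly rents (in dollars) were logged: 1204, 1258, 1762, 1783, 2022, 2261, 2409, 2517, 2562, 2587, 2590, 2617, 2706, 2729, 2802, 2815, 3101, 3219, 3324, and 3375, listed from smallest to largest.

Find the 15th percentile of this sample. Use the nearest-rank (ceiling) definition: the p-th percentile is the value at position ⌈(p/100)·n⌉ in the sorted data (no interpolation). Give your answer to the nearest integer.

n = 20.
Position = ⌈15/100 · 20⌉ = ⌈3⌉ = 3.
The value at rank 3 is 1762.

1762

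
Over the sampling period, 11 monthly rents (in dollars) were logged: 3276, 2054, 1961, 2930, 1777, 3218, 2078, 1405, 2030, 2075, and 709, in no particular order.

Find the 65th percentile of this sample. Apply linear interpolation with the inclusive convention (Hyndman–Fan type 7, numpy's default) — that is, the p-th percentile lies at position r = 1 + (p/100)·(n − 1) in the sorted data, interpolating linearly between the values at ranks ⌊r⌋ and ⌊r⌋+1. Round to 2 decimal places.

Sorted: 709, 1405, 1777, 1961, 2030, 2054, 2075, 2078, 2930, 3218, 3276.
n = 11.
r = 1 + (65/100)·(11 − 1) = 1 + 6.5 = 7.5.
Rank 7 is 2075 and rank 8 is 2078.
Interpolate: 2075 + 0.5·(2078 − 2075) = 2075 + 0.5·3 = 2076.5.

2076.50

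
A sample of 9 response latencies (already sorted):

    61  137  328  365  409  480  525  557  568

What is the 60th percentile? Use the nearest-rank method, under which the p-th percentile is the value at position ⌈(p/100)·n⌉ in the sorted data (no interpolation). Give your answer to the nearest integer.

480

n = 9.
Position = ⌈60/100 · 9⌉ = ⌈5.4⌉ = 6.
The value at rank 6 is 480.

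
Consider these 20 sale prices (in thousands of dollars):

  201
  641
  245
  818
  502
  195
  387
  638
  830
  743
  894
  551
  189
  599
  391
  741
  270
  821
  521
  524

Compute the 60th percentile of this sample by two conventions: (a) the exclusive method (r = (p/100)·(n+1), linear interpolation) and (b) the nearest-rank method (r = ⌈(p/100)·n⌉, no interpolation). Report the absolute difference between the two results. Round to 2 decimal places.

23.40

Sorted: 189, 195, 201, 245, 270, 387, 391, 502, 521, 524, 551, 599, 638, 641, 741, 743, 818, 821, 830, 894.
n = 20.
(a) r = 12.6; between ranks 12 (599) and 13 (638): 622.4.
(b) the nearest-rank method: rank 12 → 599.
|622.4 − 599| = 23.4.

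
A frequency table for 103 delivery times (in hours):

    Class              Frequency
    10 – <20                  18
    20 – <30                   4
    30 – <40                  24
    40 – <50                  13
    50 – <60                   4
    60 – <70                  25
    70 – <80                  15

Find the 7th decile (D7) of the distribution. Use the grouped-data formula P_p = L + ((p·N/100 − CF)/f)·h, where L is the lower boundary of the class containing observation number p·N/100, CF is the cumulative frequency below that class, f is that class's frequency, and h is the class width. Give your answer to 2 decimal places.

N = 103; target position k = 70/100 · 103 = 72.1.
Cumulative frequencies: 18, 22, 46, 59, 63, 88, 103.
Observation 72.1 falls in the class 60 – <70.
L = 60, CF = 63, f = 25, h = 10.
P70 = 60 + ((72.1 − 63)/25)·10 = 60 + 3.64 = 63.64.

63.64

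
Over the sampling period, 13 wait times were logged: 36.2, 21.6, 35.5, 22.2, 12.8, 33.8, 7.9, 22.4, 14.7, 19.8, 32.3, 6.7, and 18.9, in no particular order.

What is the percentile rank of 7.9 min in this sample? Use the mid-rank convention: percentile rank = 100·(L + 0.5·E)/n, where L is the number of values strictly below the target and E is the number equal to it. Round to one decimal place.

11.5

Sorted: 6.7, 7.9, 12.8, 14.7, 18.9, 19.8, 21.6, 22.2, 22.4, 32.3, 33.8, 35.5, 36.2.
Count below 7.9: L = 1; count equal: E = 1; n = 13.
Percentile rank = 100·(1 + 0.5·1)/13 = 100·1.5/13 = 11.54.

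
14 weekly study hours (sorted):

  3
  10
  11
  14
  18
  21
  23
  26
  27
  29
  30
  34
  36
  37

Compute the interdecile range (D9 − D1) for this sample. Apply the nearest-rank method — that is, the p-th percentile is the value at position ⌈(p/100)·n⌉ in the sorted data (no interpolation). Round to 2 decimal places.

n = 14.
P10: rank ⌈10/100·14⌉ = 2 → 10.
P90: rank ⌈90/100·14⌉ = 13 → 36.
Difference: 36 − 10 = 26.

26.00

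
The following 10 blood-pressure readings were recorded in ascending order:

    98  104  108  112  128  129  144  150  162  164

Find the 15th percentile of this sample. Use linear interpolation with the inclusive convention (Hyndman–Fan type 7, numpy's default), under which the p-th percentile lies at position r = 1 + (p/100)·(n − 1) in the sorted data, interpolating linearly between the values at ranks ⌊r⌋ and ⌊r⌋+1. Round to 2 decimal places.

n = 10.
r = 1 + (15/100)·(10 − 1) = 1 + 1.35 = 2.35.
Rank 2 is 104 and rank 3 is 108.
Interpolate: 104 + 0.35·(108 − 104) = 104 + 0.35·4 = 105.4.

105.40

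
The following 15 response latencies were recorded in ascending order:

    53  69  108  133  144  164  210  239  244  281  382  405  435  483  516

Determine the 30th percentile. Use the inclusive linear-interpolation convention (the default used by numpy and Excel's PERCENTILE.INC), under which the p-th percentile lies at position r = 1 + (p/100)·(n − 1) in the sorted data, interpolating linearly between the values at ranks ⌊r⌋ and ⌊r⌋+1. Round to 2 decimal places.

n = 15.
r = 1 + (30/100)·(15 − 1) = 1 + 4.2 = 5.2.
Rank 5 is 144 and rank 6 is 164.
Interpolate: 144 + 0.2·(164 − 144) = 144 + 0.2·20 = 148.

148.00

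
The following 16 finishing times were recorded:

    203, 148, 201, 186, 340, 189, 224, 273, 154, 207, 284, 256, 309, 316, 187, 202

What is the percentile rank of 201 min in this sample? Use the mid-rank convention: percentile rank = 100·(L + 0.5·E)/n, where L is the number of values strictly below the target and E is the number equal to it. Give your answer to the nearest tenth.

Sorted: 148, 154, 186, 187, 189, 201, 202, 203, 207, 224, 256, 273, 284, 309, 316, 340.
Count below 201: L = 5; count equal: E = 1; n = 16.
Percentile rank = 100·(5 + 0.5·1)/16 = 100·5.5/16 = 34.38.

34.4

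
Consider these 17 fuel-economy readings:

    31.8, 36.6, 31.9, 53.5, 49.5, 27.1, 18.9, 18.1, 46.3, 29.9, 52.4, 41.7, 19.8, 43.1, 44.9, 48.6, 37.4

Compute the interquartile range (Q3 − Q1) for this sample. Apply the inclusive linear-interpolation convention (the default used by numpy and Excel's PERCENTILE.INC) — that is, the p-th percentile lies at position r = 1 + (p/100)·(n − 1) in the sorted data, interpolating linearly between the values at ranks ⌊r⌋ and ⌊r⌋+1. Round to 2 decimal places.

16.40

Sorted: 18.1, 18.9, 19.8, 27.1, 29.9, 31.8, 31.9, 36.6, 37.4, 41.7, 43.1, 44.9, 46.3, 48.6, 49.5, 52.4, 53.5.
n = 17.
P25: r = 5 (integer) → 29.9.
P75: r = 13 (integer) → 46.3.
Difference: 46.3 − 29.9 = 16.4.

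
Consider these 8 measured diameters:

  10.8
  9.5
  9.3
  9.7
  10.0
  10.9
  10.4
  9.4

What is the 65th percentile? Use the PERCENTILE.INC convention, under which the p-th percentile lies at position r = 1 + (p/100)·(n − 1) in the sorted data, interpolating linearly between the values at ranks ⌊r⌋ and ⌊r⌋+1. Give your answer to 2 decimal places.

Sorted: 9.3, 9.4, 9.5, 9.7, 10.0, 10.4, 10.8, 10.9.
n = 8.
r = 1 + (65/100)·(8 − 1) = 1 + 4.55 = 5.55.
Rank 5 is 10.0 and rank 6 is 10.4.
Interpolate: 10.0 + 0.55·(10.4 − 10.0) = 10.0 + 0.55·0.4 = 10.22.

10.22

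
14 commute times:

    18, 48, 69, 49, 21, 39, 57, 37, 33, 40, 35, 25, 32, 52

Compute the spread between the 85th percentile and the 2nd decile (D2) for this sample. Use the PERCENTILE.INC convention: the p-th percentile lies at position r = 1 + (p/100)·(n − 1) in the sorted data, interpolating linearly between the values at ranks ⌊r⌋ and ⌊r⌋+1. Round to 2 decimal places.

Sorted: 18, 21, 25, 32, 33, 35, 37, 39, 40, 48, 49, 52, 57, 69.
n = 14.
P20: r = 3.6; ranks 3–4 are 25, 32; interpolating gives 29.2.
P85: r = 12.05; ranks 12–13 are 52, 57; interpolating gives 52.25.
Difference: 52.25 − 29.2 = 23.05.

23.05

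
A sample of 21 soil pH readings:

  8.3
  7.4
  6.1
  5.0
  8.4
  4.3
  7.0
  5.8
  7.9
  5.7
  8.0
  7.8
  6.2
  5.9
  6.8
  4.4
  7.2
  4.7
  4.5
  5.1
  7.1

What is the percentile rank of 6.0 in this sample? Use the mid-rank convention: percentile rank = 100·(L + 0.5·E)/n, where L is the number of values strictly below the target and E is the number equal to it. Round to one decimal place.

Sorted: 4.3, 4.4, 4.5, 4.7, 5.0, 5.1, 5.7, 5.8, 5.9, 6.1, 6.2, 6.8, 7.0, 7.1, 7.2, 7.4, 7.8, 7.9, 8.0, 8.3, 8.4.
Count below 6.0: L = 9; count equal: E = 0; n = 21.
Percentile rank = 100·(9 + 0.5·0)/21 = 100·9/21 = 42.86.

42.9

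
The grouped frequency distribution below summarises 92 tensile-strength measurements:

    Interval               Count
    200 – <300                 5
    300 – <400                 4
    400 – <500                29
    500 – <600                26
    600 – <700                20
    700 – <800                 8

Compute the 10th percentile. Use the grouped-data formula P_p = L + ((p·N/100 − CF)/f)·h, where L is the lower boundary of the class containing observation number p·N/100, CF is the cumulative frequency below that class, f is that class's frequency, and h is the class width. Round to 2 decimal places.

400.69

N = 92; target position k = 10/100 · 92 = 9.2.
Cumulative frequencies: 5, 9, 38, 64, 84, 92.
Observation 9.2 falls in the class 400 – <500.
L = 400, CF = 9, f = 29, h = 100.
P10 = 400 + ((9.2 − 9)/29)·100 = 400 + 0.689655 = 400.69.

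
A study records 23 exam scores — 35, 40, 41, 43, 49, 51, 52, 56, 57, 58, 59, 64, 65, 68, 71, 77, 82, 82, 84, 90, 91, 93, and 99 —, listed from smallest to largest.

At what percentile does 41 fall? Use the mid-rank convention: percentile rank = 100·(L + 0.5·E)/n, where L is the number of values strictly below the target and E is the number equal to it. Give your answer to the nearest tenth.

Count below 41: L = 2; count equal: E = 1; n = 23.
Percentile rank = 100·(2 + 0.5·1)/23 = 100·2.5/23 = 10.87.

10.9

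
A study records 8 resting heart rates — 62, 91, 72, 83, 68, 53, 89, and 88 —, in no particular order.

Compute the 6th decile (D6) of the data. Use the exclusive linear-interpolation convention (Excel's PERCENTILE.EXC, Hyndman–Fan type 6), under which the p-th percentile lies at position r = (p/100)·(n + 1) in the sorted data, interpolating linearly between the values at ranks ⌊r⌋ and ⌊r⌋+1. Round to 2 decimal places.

Sorted: 53, 62, 68, 72, 83, 88, 89, 91.
n = 8.
r = (60/100)·(8 + 1) = 5.4.
Rank 5 is 83 and rank 6 is 88.
Interpolate: 83 + 0.4·(88 − 83) = 83 + 0.4·5 = 85.

85.00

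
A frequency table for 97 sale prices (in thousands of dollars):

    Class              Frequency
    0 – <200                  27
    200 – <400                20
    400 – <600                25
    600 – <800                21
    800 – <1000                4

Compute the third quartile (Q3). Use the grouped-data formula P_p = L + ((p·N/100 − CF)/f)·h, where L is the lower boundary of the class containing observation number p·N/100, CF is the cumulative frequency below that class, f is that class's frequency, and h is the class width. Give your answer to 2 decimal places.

N = 97; target position k = 75/100 · 97 = 72.75.
Cumulative frequencies: 27, 47, 72, 93, 97.
Observation 72.75 falls in the class 600 – <800.
L = 600, CF = 72, f = 21, h = 200.
P75 = 600 + ((72.75 − 72)/21)·200 = 600 + 7.14286 = 607.143.

607.14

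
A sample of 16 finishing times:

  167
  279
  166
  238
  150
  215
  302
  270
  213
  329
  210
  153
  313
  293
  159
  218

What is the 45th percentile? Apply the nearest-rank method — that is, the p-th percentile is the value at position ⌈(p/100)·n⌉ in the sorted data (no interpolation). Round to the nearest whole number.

215

Sorted: 150, 153, 159, 166, 167, 210, 213, 215, 218, 238, 270, 279, 293, 302, 313, 329.
n = 16.
Position = ⌈45/100 · 16⌉ = ⌈7.2⌉ = 8.
The value at rank 8 is 215.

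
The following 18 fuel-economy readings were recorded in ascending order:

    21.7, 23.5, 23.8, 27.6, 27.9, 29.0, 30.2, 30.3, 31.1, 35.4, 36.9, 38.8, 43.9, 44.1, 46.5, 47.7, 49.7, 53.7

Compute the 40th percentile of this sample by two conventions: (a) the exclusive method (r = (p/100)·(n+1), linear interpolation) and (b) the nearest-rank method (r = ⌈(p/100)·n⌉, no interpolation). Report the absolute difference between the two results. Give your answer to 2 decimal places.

0.04

n = 18.
(a) r = 7.6; between ranks 7 (30.2) and 8 (30.3): 30.26.
(b) the nearest-rank method: rank 8 → 30.3.
|30.26 − 30.3| = 0.04.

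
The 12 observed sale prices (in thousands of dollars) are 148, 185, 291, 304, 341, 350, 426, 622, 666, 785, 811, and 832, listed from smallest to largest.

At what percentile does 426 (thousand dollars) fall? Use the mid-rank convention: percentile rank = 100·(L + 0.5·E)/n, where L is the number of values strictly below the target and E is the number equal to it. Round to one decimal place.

Count below 426: L = 6; count equal: E = 1; n = 12.
Percentile rank = 100·(6 + 0.5·1)/12 = 100·6.5/12 = 54.17.

54.2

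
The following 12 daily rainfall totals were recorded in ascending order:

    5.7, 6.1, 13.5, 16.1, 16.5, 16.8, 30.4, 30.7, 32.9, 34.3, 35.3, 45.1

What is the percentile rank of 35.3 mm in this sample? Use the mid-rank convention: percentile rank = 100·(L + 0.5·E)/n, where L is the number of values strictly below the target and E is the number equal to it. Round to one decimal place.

87.5

Count below 35.3: L = 10; count equal: E = 1; n = 12.
Percentile rank = 100·(10 + 0.5·1)/12 = 100·10.5/12 = 87.5.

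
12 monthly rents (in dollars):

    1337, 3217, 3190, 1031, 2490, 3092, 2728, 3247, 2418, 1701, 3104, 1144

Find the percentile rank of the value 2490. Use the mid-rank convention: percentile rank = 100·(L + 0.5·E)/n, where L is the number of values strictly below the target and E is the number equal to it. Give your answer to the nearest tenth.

Sorted: 1031, 1144, 1337, 1701, 2418, 2490, 2728, 3092, 3104, 3190, 3217, 3247.
Count below 2490: L = 5; count equal: E = 1; n = 12.
Percentile rank = 100·(5 + 0.5·1)/12 = 100·5.5/12 = 45.83.

45.8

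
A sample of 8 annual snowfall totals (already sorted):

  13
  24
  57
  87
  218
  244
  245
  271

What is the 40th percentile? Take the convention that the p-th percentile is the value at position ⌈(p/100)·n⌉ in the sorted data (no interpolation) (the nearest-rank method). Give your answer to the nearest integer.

n = 8.
Position = ⌈40/100 · 8⌉ = ⌈3.2⌉ = 4.
The value at rank 4 is 87.

87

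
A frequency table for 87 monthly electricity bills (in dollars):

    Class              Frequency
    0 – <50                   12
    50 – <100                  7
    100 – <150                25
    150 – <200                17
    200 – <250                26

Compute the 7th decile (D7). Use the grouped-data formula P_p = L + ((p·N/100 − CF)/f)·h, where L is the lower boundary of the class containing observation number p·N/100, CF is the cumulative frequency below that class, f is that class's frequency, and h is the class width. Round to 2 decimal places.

N = 87; target position k = 70/100 · 87 = 60.9.
Cumulative frequencies: 12, 19, 44, 61, 87.
Observation 60.9 falls in the class 150 – <200.
L = 150, CF = 44, f = 17, h = 50.
P70 = 150 + ((60.9 − 44)/17)·50 = 150 + 49.7059 = 199.706.

199.71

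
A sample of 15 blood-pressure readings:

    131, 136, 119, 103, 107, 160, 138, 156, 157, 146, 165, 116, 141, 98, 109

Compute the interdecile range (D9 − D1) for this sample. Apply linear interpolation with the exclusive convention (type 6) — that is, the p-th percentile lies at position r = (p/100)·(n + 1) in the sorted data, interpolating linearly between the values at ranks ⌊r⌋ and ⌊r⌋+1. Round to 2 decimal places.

Sorted: 98, 103, 107, 109, 116, 119, 131, 136, 138, 141, 146, 156, 157, 160, 165.
n = 15.
P10: r = 1.6; ranks 1–2 are 98, 103; interpolating gives 101.
P90: r = 14.4; ranks 14–15 are 160, 165; interpolating gives 162.
Difference: 162 − 101 = 61.

61.00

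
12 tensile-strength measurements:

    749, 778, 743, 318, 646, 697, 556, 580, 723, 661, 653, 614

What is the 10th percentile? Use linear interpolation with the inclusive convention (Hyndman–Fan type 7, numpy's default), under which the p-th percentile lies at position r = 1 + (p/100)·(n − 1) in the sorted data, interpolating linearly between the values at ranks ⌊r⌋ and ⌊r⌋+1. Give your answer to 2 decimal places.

558.40

Sorted: 318, 556, 580, 614, 646, 653, 661, 697, 723, 743, 749, 778.
n = 12.
r = 1 + (10/100)·(12 − 1) = 1 + 1.1 = 2.1.
Rank 2 is 556 and rank 3 is 580.
Interpolate: 556 + 0.1·(580 − 556) = 556 + 0.1·24 = 558.4.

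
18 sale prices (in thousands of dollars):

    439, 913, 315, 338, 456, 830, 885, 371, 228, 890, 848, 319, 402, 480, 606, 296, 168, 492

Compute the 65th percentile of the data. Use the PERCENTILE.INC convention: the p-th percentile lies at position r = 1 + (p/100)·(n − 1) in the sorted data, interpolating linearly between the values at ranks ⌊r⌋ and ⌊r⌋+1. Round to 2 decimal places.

Sorted: 168, 228, 296, 315, 319, 338, 371, 402, 439, 456, 480, 492, 606, 830, 848, 885, 890, 913.
n = 18.
r = 1 + (65/100)·(18 − 1) = 1 + 11.05 = 12.05.
Rank 12 is 492 and rank 13 is 606.
Interpolate: 492 + 0.05·(606 − 492) = 492 + 0.05·114 = 497.7.

497.70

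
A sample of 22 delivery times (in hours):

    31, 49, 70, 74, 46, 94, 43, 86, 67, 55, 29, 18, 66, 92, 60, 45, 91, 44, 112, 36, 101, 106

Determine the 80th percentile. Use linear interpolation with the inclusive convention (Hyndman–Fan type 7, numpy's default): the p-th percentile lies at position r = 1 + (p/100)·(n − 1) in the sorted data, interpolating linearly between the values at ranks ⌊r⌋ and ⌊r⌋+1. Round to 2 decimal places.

Sorted: 18, 29, 31, 36, 43, 44, 45, 46, 49, 55, 60, 66, 67, 70, 74, 86, 91, 92, 94, 101, 106, 112.
n = 22.
r = 1 + (80/100)·(22 − 1) = 1 + 16.8 = 17.8.
Rank 17 is 91 and rank 18 is 92.
Interpolate: 91 + 0.8·(92 − 91) = 91 + 0.8·1 = 91.8.

91.80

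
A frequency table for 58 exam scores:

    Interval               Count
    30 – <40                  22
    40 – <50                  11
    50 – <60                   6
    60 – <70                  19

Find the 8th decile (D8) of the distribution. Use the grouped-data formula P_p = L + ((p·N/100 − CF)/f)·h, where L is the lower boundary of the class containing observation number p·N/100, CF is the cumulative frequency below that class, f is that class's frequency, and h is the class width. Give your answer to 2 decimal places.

63.89

N = 58; target position k = 80/100 · 58 = 46.4.
Cumulative frequencies: 22, 33, 39, 58.
Observation 46.4 falls in the class 60 – <70.
L = 60, CF = 39, f = 19, h = 10.
P80 = 60 + ((46.4 − 39)/19)·10 = 60 + 3.89474 = 63.8947.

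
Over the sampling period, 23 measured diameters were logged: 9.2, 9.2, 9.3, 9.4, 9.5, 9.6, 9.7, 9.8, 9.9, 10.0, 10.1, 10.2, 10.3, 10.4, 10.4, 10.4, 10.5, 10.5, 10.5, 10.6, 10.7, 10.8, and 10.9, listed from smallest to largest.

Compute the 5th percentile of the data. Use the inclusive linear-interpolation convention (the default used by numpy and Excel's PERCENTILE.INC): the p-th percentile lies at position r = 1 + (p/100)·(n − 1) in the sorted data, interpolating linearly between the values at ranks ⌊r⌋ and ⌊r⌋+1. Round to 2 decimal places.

n = 23.
r = 1 + (5/100)·(23 − 1) = 1 + 1.1 = 2.1.
Rank 2 is 9.2 and rank 3 is 9.3.
Interpolate: 9.2 + 0.1·(9.3 − 9.2) = 9.2 + 0.1·0.1 = 9.21.

9.21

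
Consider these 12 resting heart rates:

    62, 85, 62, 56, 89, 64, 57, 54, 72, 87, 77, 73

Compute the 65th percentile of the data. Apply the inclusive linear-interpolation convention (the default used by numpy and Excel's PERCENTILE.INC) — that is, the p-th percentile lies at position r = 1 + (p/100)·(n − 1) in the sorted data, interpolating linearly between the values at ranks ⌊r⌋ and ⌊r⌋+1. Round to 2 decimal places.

73.60

Sorted: 54, 56, 57, 62, 62, 64, 72, 73, 77, 85, 87, 89.
n = 12.
r = 1 + (65/100)·(12 − 1) = 1 + 7.15 = 8.15.
Rank 8 is 73 and rank 9 is 77.
Interpolate: 73 + 0.15·(77 − 73) = 73 + 0.15·4 = 73.6.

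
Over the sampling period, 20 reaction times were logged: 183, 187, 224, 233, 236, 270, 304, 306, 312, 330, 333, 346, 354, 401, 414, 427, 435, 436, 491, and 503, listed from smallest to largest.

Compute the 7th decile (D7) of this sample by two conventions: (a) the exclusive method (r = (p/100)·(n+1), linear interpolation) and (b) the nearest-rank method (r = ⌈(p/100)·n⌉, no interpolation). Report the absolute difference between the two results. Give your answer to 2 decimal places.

n = 20.
(a) r = 14.7; between ranks 14 (401) and 15 (414): 410.1.
(b) the nearest-rank method: rank 14 → 401.
|410.1 − 401| = 9.1.

9.10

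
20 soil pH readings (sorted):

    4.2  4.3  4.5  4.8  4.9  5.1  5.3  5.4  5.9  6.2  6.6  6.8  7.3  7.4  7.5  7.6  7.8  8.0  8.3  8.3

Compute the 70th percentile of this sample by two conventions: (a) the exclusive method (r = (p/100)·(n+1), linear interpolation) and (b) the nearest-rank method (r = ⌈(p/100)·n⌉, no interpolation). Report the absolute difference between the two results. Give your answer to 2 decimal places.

0.07

n = 20.
(a) r = 14.7; between ranks 14 (7.4) and 15 (7.5): 7.47.
(b) the nearest-rank method: rank 14 → 7.4.
|7.47 − 7.4| = 0.07.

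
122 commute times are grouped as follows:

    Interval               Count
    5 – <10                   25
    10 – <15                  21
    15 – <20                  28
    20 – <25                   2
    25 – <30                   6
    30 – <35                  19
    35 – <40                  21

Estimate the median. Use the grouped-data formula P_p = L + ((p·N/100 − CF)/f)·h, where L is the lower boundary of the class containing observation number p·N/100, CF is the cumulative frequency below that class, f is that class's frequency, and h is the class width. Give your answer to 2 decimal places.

17.68

N = 122; target position k = 50/100 · 122 = 61.
Cumulative frequencies: 25, 46, 74, 76, 82, 101, 122.
Observation 61 falls in the class 15 – <20.
L = 15, CF = 46, f = 28, h = 5.
P50 = 15 + ((61 − 46)/28)·5 = 15 + 2.67857 = 17.6786.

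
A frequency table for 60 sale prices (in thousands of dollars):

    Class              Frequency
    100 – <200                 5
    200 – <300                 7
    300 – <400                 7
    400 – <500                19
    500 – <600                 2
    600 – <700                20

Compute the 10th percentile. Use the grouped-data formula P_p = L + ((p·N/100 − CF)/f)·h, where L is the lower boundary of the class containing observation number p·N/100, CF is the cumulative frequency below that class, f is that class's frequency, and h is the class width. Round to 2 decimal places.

214.29

N = 60; target position k = 10/100 · 60 = 6.
Cumulative frequencies: 5, 12, 19, 38, 40, 60.
Observation 6 falls in the class 200 – <300.
L = 200, CF = 5, f = 7, h = 100.
P10 = 200 + ((6 − 5)/7)·100 = 200 + 14.2857 = 214.286.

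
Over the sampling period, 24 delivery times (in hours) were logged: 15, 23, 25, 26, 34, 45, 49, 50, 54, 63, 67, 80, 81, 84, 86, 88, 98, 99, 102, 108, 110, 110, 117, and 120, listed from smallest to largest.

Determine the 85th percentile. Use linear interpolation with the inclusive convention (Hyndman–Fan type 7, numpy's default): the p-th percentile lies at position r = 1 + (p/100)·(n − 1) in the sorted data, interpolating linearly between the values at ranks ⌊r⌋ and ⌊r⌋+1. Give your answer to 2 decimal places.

n = 24.
r = 1 + (85/100)·(24 − 1) = 1 + 19.55 = 20.55.
Rank 20 is 108 and rank 21 is 110.
Interpolate: 108 + 0.55·(110 − 108) = 108 + 0.55·2 = 109.1.

109.10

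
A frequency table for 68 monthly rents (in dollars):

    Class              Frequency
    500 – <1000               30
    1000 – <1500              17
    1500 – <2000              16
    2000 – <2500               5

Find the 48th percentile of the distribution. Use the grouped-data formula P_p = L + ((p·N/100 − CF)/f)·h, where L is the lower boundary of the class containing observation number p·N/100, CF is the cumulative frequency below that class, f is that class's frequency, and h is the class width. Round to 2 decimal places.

N = 68; target position k = 48/100 · 68 = 32.64.
Cumulative frequencies: 30, 47, 63, 68.
Observation 32.64 falls in the class 1000 – <1500.
L = 1000, CF = 30, f = 17, h = 500.
P48 = 1000 + ((32.64 − 30)/17)·500 = 1000 + 77.6471 = 1077.65.

1077.65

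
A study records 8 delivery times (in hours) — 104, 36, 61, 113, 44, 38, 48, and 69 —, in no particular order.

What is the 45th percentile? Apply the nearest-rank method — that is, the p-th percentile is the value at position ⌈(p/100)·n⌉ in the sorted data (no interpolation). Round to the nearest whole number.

48

Sorted: 36, 38, 44, 48, 61, 69, 104, 113.
n = 8.
Position = ⌈45/100 · 8⌉ = ⌈3.6⌉ = 4.
The value at rank 4 is 48.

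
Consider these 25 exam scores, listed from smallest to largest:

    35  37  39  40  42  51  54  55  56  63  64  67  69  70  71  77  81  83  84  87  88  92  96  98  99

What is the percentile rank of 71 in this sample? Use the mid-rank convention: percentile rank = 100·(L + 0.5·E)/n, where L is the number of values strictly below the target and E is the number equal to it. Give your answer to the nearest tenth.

58.0

Count below 71: L = 14; count equal: E = 1; n = 25.
Percentile rank = 100·(14 + 0.5·1)/25 = 100·14.5/25 = 58.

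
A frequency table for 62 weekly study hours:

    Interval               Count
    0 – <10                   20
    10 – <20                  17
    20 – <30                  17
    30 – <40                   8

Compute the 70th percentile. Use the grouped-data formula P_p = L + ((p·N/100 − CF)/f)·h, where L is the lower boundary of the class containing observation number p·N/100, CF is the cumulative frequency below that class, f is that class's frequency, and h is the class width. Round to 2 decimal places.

N = 62; target position k = 70/100 · 62 = 43.4.
Cumulative frequencies: 20, 37, 54, 62.
Observation 43.4 falls in the class 20 – <30.
L = 20, CF = 37, f = 17, h = 10.
P70 = 20 + ((43.4 − 37)/17)·10 = 20 + 3.76471 = 23.7647.

23.76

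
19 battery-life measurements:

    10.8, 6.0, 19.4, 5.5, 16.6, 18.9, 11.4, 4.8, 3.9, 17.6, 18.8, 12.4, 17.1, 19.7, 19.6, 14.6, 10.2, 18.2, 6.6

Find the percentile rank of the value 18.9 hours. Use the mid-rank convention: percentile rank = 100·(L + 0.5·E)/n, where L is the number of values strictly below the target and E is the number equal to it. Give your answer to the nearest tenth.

81.6

Sorted: 3.9, 4.8, 5.5, 6.0, 6.6, 10.2, 10.8, 11.4, 12.4, 14.6, 16.6, 17.1, 17.6, 18.2, 18.8, 18.9, 19.4, 19.6, 19.7.
Count below 18.9: L = 15; count equal: E = 1; n = 19.
Percentile rank = 100·(15 + 0.5·1)/19 = 100·15.5/19 = 81.58.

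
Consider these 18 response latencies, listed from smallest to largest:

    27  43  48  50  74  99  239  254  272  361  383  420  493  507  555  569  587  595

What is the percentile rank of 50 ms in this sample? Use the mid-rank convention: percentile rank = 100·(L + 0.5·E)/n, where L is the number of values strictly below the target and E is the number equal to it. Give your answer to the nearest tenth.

19.4

Count below 50: L = 3; count equal: E = 1; n = 18.
Percentile rank = 100·(3 + 0.5·1)/18 = 100·3.5/18 = 19.44.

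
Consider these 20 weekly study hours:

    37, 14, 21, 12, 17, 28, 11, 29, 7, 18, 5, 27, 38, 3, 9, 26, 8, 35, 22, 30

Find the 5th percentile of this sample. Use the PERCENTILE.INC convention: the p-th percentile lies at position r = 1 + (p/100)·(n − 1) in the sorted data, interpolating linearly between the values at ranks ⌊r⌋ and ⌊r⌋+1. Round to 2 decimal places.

4.90

Sorted: 3, 5, 7, 8, 9, 11, 12, 14, 17, 18, 21, 22, 26, 27, 28, 29, 30, 35, 37, 38.
n = 20.
r = 1 + (5/100)·(20 − 1) = 1 + 0.95 = 1.95.
Rank 1 is 3 and rank 2 is 5.
Interpolate: 3 + 0.95·(5 − 3) = 3 + 0.95·2 = 4.9.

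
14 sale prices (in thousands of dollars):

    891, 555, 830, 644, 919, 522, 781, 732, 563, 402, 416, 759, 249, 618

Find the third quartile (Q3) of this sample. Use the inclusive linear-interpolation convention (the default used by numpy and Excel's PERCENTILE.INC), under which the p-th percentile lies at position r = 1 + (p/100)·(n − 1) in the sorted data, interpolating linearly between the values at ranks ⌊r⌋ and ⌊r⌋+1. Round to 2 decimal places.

775.50

Sorted: 249, 402, 416, 522, 555, 563, 618, 644, 732, 759, 781, 830, 891, 919.
n = 14.
r = 1 + (75/100)·(14 − 1) = 1 + 9.75 = 10.75.
Rank 10 is 759 and rank 11 is 781.
Interpolate: 759 + 0.75·(781 − 759) = 759 + 0.75·22 = 775.5.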